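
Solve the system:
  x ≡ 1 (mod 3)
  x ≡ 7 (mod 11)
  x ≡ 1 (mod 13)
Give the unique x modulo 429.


Moduli 3, 11, 13 are pairwise coprime; by CRT there is a unique solution modulo M = 3 · 11 · 13 = 429.
Solve pairwise, accumulating the modulus:
  Start with x ≡ 1 (mod 3).
  Combine with x ≡ 7 (mod 11): since gcd(3, 11) = 1, we get a unique residue mod 33.
    Write x = 1 + 3·t and substitute into x ≡ 7 (mod 11): 3·t ≡ 7 − 1 = 6 (mod 11).
    The inverse of 3 mod 11 is 4 (since 3·4 = 12 = 1·11 + 1), so t ≡ 4·6 = 24 ≡ 2 (mod 11).
    Then x = 1 + 3·2 = 7, valid modulo lcm(3, 11) = 33: x ≡ 7 (mod 33).
  Combine with x ≡ 1 (mod 13): since gcd(33, 13) = 1, we get a unique residue mod 429.
    Write x = 7 + 33·t and substitute into x ≡ 1 (mod 13): 33·t ≡ 1 − 7 = -6 (mod 13).
    Reduce coefficients mod 13: 7·t ≡ 7 (mod 13).
    The inverse of 7 mod 13 is 2 (since 7·2 = 14 = 1·13 + 1), so t ≡ 2·7 = 14 ≡ 1 (mod 13).
    Then x = 7 + 33·1 = 40, valid modulo lcm(33, 13) = 429: x ≡ 40 (mod 429).
Verify: 40 mod 3 = 1 ✓, 40 mod 11 = 7 ✓, 40 mod 13 = 1 ✓.

x ≡ 40 (mod 429).


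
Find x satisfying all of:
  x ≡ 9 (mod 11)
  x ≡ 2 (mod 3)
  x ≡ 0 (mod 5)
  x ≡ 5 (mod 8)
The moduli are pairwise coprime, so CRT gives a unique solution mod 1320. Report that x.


Product of moduli M = 11 · 3 · 5 · 8 = 1320.
Merge one congruence at a time:
  Start: x ≡ 9 (mod 11).
  Combine with x ≡ 2 (mod 3); new modulus lcm = 33.
    Write x = 9 + 11·t and substitute into x ≡ 2 (mod 3): 11·t ≡ 2 − 9 = -7 (mod 3).
    Reduce coefficients mod 3: 2·t ≡ 2 (mod 3).
    The inverse of 2 mod 3 is 2 (since 2·2 = 4 = 1·3 + 1), so t ≡ 2·2 = 4 ≡ 1 (mod 3).
    Then x = 9 + 11·1 = 20, valid modulo lcm(11, 3) = 33: x ≡ 20 (mod 33).
  Combine with x ≡ 0 (mod 5); new modulus lcm = 165.
    Write x = 20 + 33·t and substitute into x ≡ 0 (mod 5): 33·t ≡ 0 − 20 = -20 (mod 5).
    Reduce coefficients mod 5: 3·t ≡ 0 (mod 5).
    The inverse of 3 mod 5 is 2 (since 3·2 = 6 = 1·5 + 1), so t ≡ 2·0 = 0 ≡ 0 (mod 5).
    Then x = 20 + 33·0 = 20, valid modulo lcm(33, 5) = 165: x ≡ 20 (mod 165).
  Combine with x ≡ 5 (mod 8); new modulus lcm = 1320.
    Write x = 20 + 165·t and substitute into x ≡ 5 (mod 8): 165·t ≡ 5 − 20 = -15 (mod 8).
    Reduce coefficients mod 8: 5·t ≡ 1 (mod 8).
    The inverse of 5 mod 8 is 5 (since 5·5 = 25 = 3·8 + 1), so t ≡ 5·1 = 5 ≡ 5 (mod 8).
    Then x = 20 + 165·5 = 845, valid modulo lcm(165, 8) = 1320: x ≡ 845 (mod 1320).
Verify against each original: 845 mod 11 = 9, 845 mod 3 = 2, 845 mod 5 = 0, 845 mod 8 = 5.

x ≡ 845 (mod 1320).


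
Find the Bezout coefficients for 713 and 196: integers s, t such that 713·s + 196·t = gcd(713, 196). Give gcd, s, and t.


Euclidean algorithm on (713, 196) — divide until remainder is 0:
  713 = 3 · 196 + 125
  196 = 1 · 125 + 71
  125 = 1 · 71 + 54
  71 = 1 · 54 + 17
  54 = 3 · 17 + 3
  17 = 5 · 3 + 2
  3 = 1 · 2 + 1
  2 = 2 · 1 + 0
gcd(713, 196) = 1.
Track Bezout coefficients alongside the remainders: start with r₀ = 713 = a·1 + b·0 (s = 1, t = 0) and r₁ = 196 = a·0 + b·1 (s = 0, t = 1); each new remainder r_{k+1} = r_{k-1} − q_k·r_k inherits s_{k+1} = s_{k-1} − q_k·s_k, t_{k+1} = t_{k-1} − q_k·t_k, so r_k = a·s_k + b·t_k at every step:
  q = 3: r = 125, s = 1 − 3·0 = 1, t = 0 − 3·1 = -3  (check: 713·1 + 196·(-3) = 125)
  q = 1: r = 71, s = 0 − 1·1 = -1, t = 1 − 1·(-3) = 4  (check: 713·(-1) + 196·4 = 71)
  q = 1: r = 54, s = 1 − 1·(-1) = 2, t = -3 − 1·4 = -7  (check: 713·2 + 196·(-7) = 54)
  q = 1: r = 17, s = -1 − 1·2 = -3, t = 4 − 1·(-7) = 11  (check: 713·(-3) + 196·11 = 17)
  q = 3: r = 3, s = 2 − 3·(-3) = 11, t = -7 − 3·11 = -40  (check: 713·11 + 196·(-40) = 3)
  q = 5: r = 2, s = -3 − 5·11 = -58, t = 11 − 5·(-40) = 211  (check: 713·(-58) + 196·211 = 2)
  q = 1: r = 1, s = 11 − 1·(-58) = 69, t = -40 − 1·211 = -251  (check: 713·69 + 196·(-251) = 1)
The row with r = 1 (the gcd) gives the Bezout coefficients s = 69, t = -251.
Result: 713 · (69) + 196 · (-251) = 1.

gcd(713, 196) = 1; s = 69, t = -251 (check: 713·69 + 196·(-251) = 1).


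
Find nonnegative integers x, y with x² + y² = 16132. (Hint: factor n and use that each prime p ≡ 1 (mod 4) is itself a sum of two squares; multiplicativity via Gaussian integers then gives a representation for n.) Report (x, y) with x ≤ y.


Step 1: Factor n = 16132 = 2^2 · 37 · 109.
Step 2: Check the mod-4 condition on each prime factor: 2 = 2 (special); 37 ≡ 1 (mod 4), exponent 1; 109 ≡ 1 (mod 4), exponent 1.
All primes ≡ 3 (mod 4) appear to even exponent (or don't appear), so by the two-squares theorem n IS expressible as a sum of two squares.
Step 3: Build a representation. Group n = k² · m with k = 2 and m = 37 · 109 = 4033 (a product of primes ≡ 1 (mod 4)); a representation of m scales to one of n via (k·x)² + (k·y)² = k²(x² + y²). Each prime p ≡ 1 (mod 4) is itself a sum of two squares; find a² by testing p − a² for a perfect square:
  37: 37 − 1² = 36 = 6² ⇒ 37 = 1² + 6².
  109: 109 − 1² = 108, 109 − 2² = 105, 109 − 3² = 100 = 10² ⇒ 109 = 3² + 10².
  Combine using the Brahmagupta–Fibonacci identity (a² + b²)(c² + d²) = (ac − bd)² + (ad + bc)² = (ac + bd)² + (ad − bc)²:
  37 · 109 = 4033: from (1² + 6²)(3² + 10²), take (1·3 − 6·10, 1·10 + 6·3) = (3 − 60, 10 + 18) = (-57, 28); dropping signs (only squares matter) gives (57, 28); check 57² + 28² = 3249 + 784 = 4033 ✓.
  Scale by k = 2: (2·57, 2·28) = (114, 56).
Step 4: Order so x ≤ y and verify: 56² + 114² = 3136 + 12996 = 16132 = n. ✓

n = 16132 = 56² + 114² (one valid representation with x ≤ y).


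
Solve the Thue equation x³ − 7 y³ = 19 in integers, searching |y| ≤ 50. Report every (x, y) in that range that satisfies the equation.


The equation is x³ - 7y³ = 19. For fixed y, x³ = 7·y³ + 19, so a solution requires the RHS to be a perfect cube.
Strategy: iterate y from -50 to 50, compute RHS = 7·y³ + 19, and check whether it is a (positive or negative) perfect cube.
Check small values of y:
  y = 0: RHS = 19 is not a perfect cube.
  y = 1: RHS = 26 is not a perfect cube.
  y = -1: RHS = 12 is not a perfect cube.
  y = 2: RHS = 75 is not a perfect cube.
  y = -2: RHS = -37 is not a perfect cube.
  y = 3: RHS = 208 is not a perfect cube.
  y = -3: RHS = -170 is not a perfect cube.
Continuing the search up to |y| = 50 finds no solutions either.
No (x, y) in the scanned range satisfies the equation.

No integer solutions with |y| ≤ 50.


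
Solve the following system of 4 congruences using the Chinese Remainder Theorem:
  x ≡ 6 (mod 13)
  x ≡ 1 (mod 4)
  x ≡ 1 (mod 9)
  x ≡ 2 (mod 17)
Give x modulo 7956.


Product of moduli M = 13 · 4 · 9 · 17 = 7956.
Merge one congruence at a time:
  Start: x ≡ 6 (mod 13).
  Combine with x ≡ 1 (mod 4); new modulus lcm = 52.
    Write x = 6 + 13·t and substitute into x ≡ 1 (mod 4): 13·t ≡ 1 − 6 = -5 (mod 4).
    Reduce coefficients mod 4: 1·t ≡ 3 (mod 4).
    So t ≡ 3 (mod 4).
    Then x = 6 + 13·3 = 45, valid modulo lcm(13, 4) = 52: x ≡ 45 (mod 52).
  Combine with x ≡ 1 (mod 9); new modulus lcm = 468.
    Write x = 45 + 52·t and substitute into x ≡ 1 (mod 9): 52·t ≡ 1 − 45 = -44 (mod 9).
    Reduce coefficients mod 9: 7·t ≡ 1 (mod 9).
    The inverse of 7 mod 9 is 4 (since 7·4 = 28 = 3·9 + 1), so t ≡ 4·1 = 4 ≡ 4 (mod 9).
    Then x = 45 + 52·4 = 253, valid modulo lcm(52, 9) = 468: x ≡ 253 (mod 468).
  Combine with x ≡ 2 (mod 17); new modulus lcm = 7956.
    Write x = 253 + 468·t and substitute into x ≡ 2 (mod 17): 468·t ≡ 2 − 253 = -251 (mod 17).
    Reduce coefficients mod 17: 9·t ≡ 4 (mod 17).
    The inverse of 9 mod 17 is 2 (since 9·2 = 18 = 1·17 + 1), so t ≡ 2·4 = 8 ≡ 8 (mod 17).
    Then x = 253 + 468·8 = 3997, valid modulo lcm(468, 17) = 7956: x ≡ 3997 (mod 7956).
Verify against each original: 3997 mod 13 = 6, 3997 mod 4 = 1, 3997 mod 9 = 1, 3997 mod 17 = 2.

x ≡ 3997 (mod 7956).


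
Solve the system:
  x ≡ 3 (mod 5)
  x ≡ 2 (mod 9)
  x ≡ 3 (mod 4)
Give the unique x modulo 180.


Moduli 5, 9, 4 are pairwise coprime; by CRT there is a unique solution modulo M = 5 · 9 · 4 = 180.
Solve pairwise, accumulating the modulus:
  Start with x ≡ 3 (mod 5).
  Combine with x ≡ 2 (mod 9): since gcd(5, 9) = 1, we get a unique residue mod 45.
    Write x = 3 + 5·t and substitute into x ≡ 2 (mod 9): 5·t ≡ 2 − 3 = -1 (mod 9).
    Reduce coefficients mod 9: 5·t ≡ 8 (mod 9).
    The inverse of 5 mod 9 is 2 (since 5·2 = 10 = 1·9 + 1), so t ≡ 2·8 = 16 ≡ 7 (mod 9).
    Then x = 3 + 5·7 = 38, valid modulo lcm(5, 9) = 45: x ≡ 38 (mod 45).
  Combine with x ≡ 3 (mod 4): since gcd(45, 4) = 1, we get a unique residue mod 180.
    Write x = 38 + 45·t and substitute into x ≡ 3 (mod 4): 45·t ≡ 3 − 38 = -35 (mod 4).
    Reduce coefficients mod 4: 1·t ≡ 1 (mod 4).
    So t ≡ 1 (mod 4).
    Then x = 38 + 45·1 = 83, valid modulo lcm(45, 4) = 180: x ≡ 83 (mod 180).
Verify: 83 mod 5 = 3 ✓, 83 mod 9 = 2 ✓, 83 mod 4 = 3 ✓.

x ≡ 83 (mod 180).


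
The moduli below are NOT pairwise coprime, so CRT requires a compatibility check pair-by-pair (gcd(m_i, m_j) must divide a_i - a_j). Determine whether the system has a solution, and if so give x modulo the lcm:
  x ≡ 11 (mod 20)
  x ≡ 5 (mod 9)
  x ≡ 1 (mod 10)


Moduli 20, 9, 10 are not pairwise coprime, so CRT works modulo lcm(m_i) when all pairwise compatibility conditions hold.
Pairwise compatibility: gcd(m_i, m_j) must divide a_i - a_j for every pair.
Merge one congruence at a time:
  Start: x ≡ 11 (mod 20).
  Combine with x ≡ 5 (mod 9): gcd(20, 9) = 1; 5 - 11 = -6, which IS divisible by 1, so compatible.
    Write x = 11 + 20·t and substitute into x ≡ 5 (mod 9): 20·t ≡ 5 − 11 = -6 (mod 9).
    Reduce coefficients mod 9: 2·t ≡ 3 (mod 9).
    The inverse of 2 mod 9 is 5 (since 2·5 = 10 = 1·9 + 1), so t ≡ 5·3 = 15 ≡ 6 (mod 9).
    Then x = 11 + 20·6 = 131, valid modulo lcm(20, 9) = 180: x ≡ 131 (mod 180).
  Combine with x ≡ 1 (mod 10): gcd(180, 10) = 10; 1 - 131 = -130, which IS divisible by 10, so compatible.
    Write x = 131 + 180·t and substitute into x ≡ 1 (mod 10): 180·t ≡ 1 − 131 = -130 (mod 10).
    Divide the congruence (and modulus) by g = 10: 18·t ≡ -13 (mod 1).
    Modulo 1 every t works; take t = 0.
    Then x = 131 + 180·0 = 131, valid modulo lcm(180, 10) = 180: x ≡ 131 (mod 180).
Verify: 131 mod 20 = 11, 131 mod 9 = 5, 131 mod 10 = 1.

x ≡ 131 (mod 180).


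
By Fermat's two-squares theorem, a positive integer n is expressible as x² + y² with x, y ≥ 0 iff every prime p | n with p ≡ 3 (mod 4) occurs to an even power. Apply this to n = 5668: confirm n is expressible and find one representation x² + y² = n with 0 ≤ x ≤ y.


Step 1: Factor n = 5668 = 2^2 · 13 · 109.
Step 2: Check the mod-4 condition on each prime factor: 2 = 2 (special); 13 ≡ 1 (mod 4), exponent 1; 109 ≡ 1 (mod 4), exponent 1.
All primes ≡ 3 (mod 4) appear to even exponent (or don't appear), so by the two-squares theorem n IS expressible as a sum of two squares.
Step 3: Build a representation. Group n = k² · m with k = 2 and m = 13 · 109 = 1417 (a product of primes ≡ 1 (mod 4)); a representation of m scales to one of n via (k·x)² + (k·y)² = k²(x² + y²). Each prime p ≡ 1 (mod 4) is itself a sum of two squares; find a² by testing p − a² for a perfect square:
  13: 13 − 1² = 12, 13 − 2² = 9 = 3² ⇒ 13 = 2² + 3².
  109: 109 − 1² = 108, 109 − 2² = 105, 109 − 3² = 100 = 10² ⇒ 109 = 3² + 10².
  Combine using the Brahmagupta–Fibonacci identity (a² + b²)(c² + d²) = (ac − bd)² + (ad + bc)² = (ac + bd)² + (ad − bc)²:
  13 · 109 = 1417: from (2² + 3²)(3² + 10²), take (2·3 − 3·10, 2·10 + 3·3) = (6 − 30, 20 + 9) = (-24, 29); dropping signs (only squares matter) gives (24, 29); check 24² + 29² = 576 + 841 = 1417 ✓.
  Scale by k = 2: (2·24, 2·29) = (48, 58).
Step 4: Order so x ≤ y and verify: 48² + 58² = 2304 + 3364 = 5668 = n. ✓

n = 5668 = 48² + 58² (one valid representation with x ≤ y).


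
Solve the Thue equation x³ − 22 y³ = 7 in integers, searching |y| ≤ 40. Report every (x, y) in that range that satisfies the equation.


The equation is x³ - 22y³ = 7. For fixed y, x³ = 22·y³ + 7, so a solution requires the RHS to be a perfect cube.
Strategy: iterate y from -40 to 40, compute RHS = 22·y³ + 7, and check whether it is a (positive or negative) perfect cube.
Check small values of y:
  y = 0: RHS = 7 is not a perfect cube.
  y = 1: RHS = 29 is not a perfect cube.
  y = -1: RHS = -15 is not a perfect cube.
  y = 2: RHS = 183 is not a perfect cube.
  y = -2: RHS = -169 is not a perfect cube.
  y = 3: RHS = 601 is not a perfect cube.
  y = -3: RHS = -587 is not a perfect cube.
Continuing the search up to |y| = 40 finds no solutions either.
No (x, y) in the scanned range satisfies the equation.

No integer solutions with |y| ≤ 40.


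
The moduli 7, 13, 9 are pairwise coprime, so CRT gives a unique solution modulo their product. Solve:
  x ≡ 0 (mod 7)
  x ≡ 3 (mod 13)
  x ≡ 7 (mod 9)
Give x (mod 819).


Moduli 7, 13, 9 are pairwise coprime; by CRT there is a unique solution modulo M = 7 · 13 · 9 = 819.
Solve pairwise, accumulating the modulus:
  Start with x ≡ 0 (mod 7).
  Combine with x ≡ 3 (mod 13): since gcd(7, 13) = 1, we get a unique residue mod 91.
    Write x = 0 + 7·t and substitute into x ≡ 3 (mod 13): 7·t ≡ 3 − 0 = 3 (mod 13).
    The inverse of 7 mod 13 is 2 (since 7·2 = 14 = 1·13 + 1), so t ≡ 2·3 = 6 ≡ 6 (mod 13).
    Then x = 0 + 7·6 = 42, valid modulo lcm(7, 13) = 91: x ≡ 42 (mod 91).
  Combine with x ≡ 7 (mod 9): since gcd(91, 9) = 1, we get a unique residue mod 819.
    Write x = 42 + 91·t and substitute into x ≡ 7 (mod 9): 91·t ≡ 7 − 42 = -35 (mod 9).
    Reduce coefficients mod 9: 1·t ≡ 1 (mod 9).
    So t ≡ 1 (mod 9).
    Then x = 42 + 91·1 = 133, valid modulo lcm(91, 9) = 819: x ≡ 133 (mod 819).
Verify: 133 mod 7 = 0 ✓, 133 mod 13 = 3 ✓, 133 mod 9 = 7 ✓.

x ≡ 133 (mod 819).


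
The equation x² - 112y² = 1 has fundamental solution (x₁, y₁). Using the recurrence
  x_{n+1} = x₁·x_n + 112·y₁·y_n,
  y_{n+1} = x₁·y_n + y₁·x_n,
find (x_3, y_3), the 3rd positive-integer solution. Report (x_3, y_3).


Step 1: Find the fundamental solution (x₁, y₁) of x² - 112y² = 1.
  Expand √112 as a continued fraction. a₀ = ⌊√112⌋ = 10; iterate m_{k+1} = d_k·a_k − m_k, d_{k+1} = (112 − m_{k+1}²)/d_k, a_{k+1} = ⌊(a₀ + m_{k+1})/d_{k+1}⌋ (starting m₀ = 0, d₀ = 1), with convergents p_k = a_k·p_{k-1} + p_{k-2}, q_k = a_k·q_{k-1} + q_{k-2} (p₋₁ = 1, q₋₁ = 0):
  k = 0: a₀ = 10; p₀/q₀ = 10/1; p₀² − 112·q₀² = 100 − 112 = -12.
  k = 1: m = 10, d = 12, a = ⌊(10 + 10)/12⌋ = 1; p/q = (1·10 + 1)/(1·1 + 0) = 11/1; p² − 112·q² = 121 − 112 = 9.
  k = 2: m = 2, d = 9, a = ⌊(10 + 2)/9⌋ = 1; p/q = (1·11 + 10)/(1·1 + 1) = 21/2; p² − 112·q² = 441 − 448 = -7.
  k = 3: m = 7, d = 7, a = ⌊(10 + 7)/7⌋ = 2; p/q = (2·21 + 11)/(2·2 + 1) = 53/5; p² − 112·q² = 2809 − 2800 = 9.
  k = 4: m = 7, d = 9, a = ⌊(10 + 7)/9⌋ = 1; p/q = (1·53 + 21)/(1·5 + 2) = 74/7; p² − 112·q² = 5476 − 5488 = -12.
  k = 5: m = 2, d = 12, a = ⌊(10 + 2)/12⌋ = 1; p/q = (1·74 + 53)/(1·7 + 5) = 127/12; p² − 112·q² = 16129 − 16128 = 1.
  The first convergent with p² − 112·q² = 1 gives the fundamental solution (x₁, y₁) = (127, 12).
Step 2: Apply the recurrence (x_{n+1}, y_{n+1}) = (x₁x_n + 112y₁y_n, x₁y_n + y₁x_n) repeatedly.
  From (x_1, y_1) = (127, 12): x_2 = 127·127 + 112·12·12 = 32257; y_2 = 127·12 + 12·127 = 3048.
  From (x_2, y_2) = (32257, 3048): x_3 = 127·32257 + 112·12·3048 = 8193151; y_3 = 127·3048 + 12·32257 = 774180.
Step 3: Verify x_3² - 112·y_3² = 67127723308801 - 67127723308800 = 1 (should be 1). ✓

(x_1, y_1) = (127, 12); (x_3, y_3) = (8193151, 774180).


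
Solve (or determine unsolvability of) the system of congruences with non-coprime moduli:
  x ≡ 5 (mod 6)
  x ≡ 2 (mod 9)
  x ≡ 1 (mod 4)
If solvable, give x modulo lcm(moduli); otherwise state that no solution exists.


Moduli 6, 9, 4 are not pairwise coprime, so CRT works modulo lcm(m_i) when all pairwise compatibility conditions hold.
Pairwise compatibility: gcd(m_i, m_j) must divide a_i - a_j for every pair.
Merge one congruence at a time:
  Start: x ≡ 5 (mod 6).
  Combine with x ≡ 2 (mod 9): gcd(6, 9) = 3; 2 - 5 = -3, which IS divisible by 3, so compatible.
    Write x = 5 + 6·t and substitute into x ≡ 2 (mod 9): 6·t ≡ 2 − 5 = -3 (mod 9).
    Divide the congruence (and modulus) by g = 3: 2·t ≡ -1 (mod 3).
    Reduce coefficients mod 3: 2·t ≡ 2 (mod 3).
    The inverse of 2 mod 3 is 2 (since 2·2 = 4 = 1·3 + 1), so t ≡ 2·2 = 4 ≡ 1 (mod 3).
    Then x = 5 + 6·1 = 11, valid modulo lcm(6, 9) = 18: x ≡ 11 (mod 18).
  Combine with x ≡ 1 (mod 4): gcd(18, 4) = 2; 1 - 11 = -10, which IS divisible by 2, so compatible.
    Write x = 11 + 18·t and substitute into x ≡ 1 (mod 4): 18·t ≡ 1 − 11 = -10 (mod 4).
    Divide the congruence (and modulus) by g = 2: 9·t ≡ -5 (mod 2).
    Reduce coefficients mod 2: 1·t ≡ 1 (mod 2).
    So t ≡ 1 (mod 2).
    Then x = 11 + 18·1 = 29, valid modulo lcm(18, 4) = 36: x ≡ 29 (mod 36).
Verify: 29 mod 6 = 5, 29 mod 9 = 2, 29 mod 4 = 1.

x ≡ 29 (mod 36).


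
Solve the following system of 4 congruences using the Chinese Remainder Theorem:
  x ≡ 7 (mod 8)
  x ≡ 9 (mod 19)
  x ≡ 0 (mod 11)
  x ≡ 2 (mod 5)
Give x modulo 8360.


Product of moduli M = 8 · 19 · 11 · 5 = 8360.
Merge one congruence at a time:
  Start: x ≡ 7 (mod 8).
  Combine with x ≡ 9 (mod 19); new modulus lcm = 152.
    Write x = 7 + 8·t and substitute into x ≡ 9 (mod 19): 8·t ≡ 9 − 7 = 2 (mod 19).
    The inverse of 8 mod 19 is 12 (since 8·12 = 96 = 5·19 + 1), so t ≡ 12·2 = 24 ≡ 5 (mod 19).
    Then x = 7 + 8·5 = 47, valid modulo lcm(8, 19) = 152: x ≡ 47 (mod 152).
  Combine with x ≡ 0 (mod 11); new modulus lcm = 1672.
    Write x = 47 + 152·t and substitute into x ≡ 0 (mod 11): 152·t ≡ 0 − 47 = -47 (mod 11).
    Reduce coefficients mod 11: 9·t ≡ 8 (mod 11).
    The inverse of 9 mod 11 is 5 (since 9·5 = 45 = 4·11 + 1), so t ≡ 5·8 = 40 ≡ 7 (mod 11).
    Then x = 47 + 152·7 = 1111, valid modulo lcm(152, 11) = 1672: x ≡ 1111 (mod 1672).
  Combine with x ≡ 2 (mod 5); new modulus lcm = 8360.
    Write x = 1111 + 1672·t and substitute into x ≡ 2 (mod 5): 1672·t ≡ 2 − 1111 = -1109 (mod 5).
    Reduce coefficients mod 5: 2·t ≡ 1 (mod 5).
    The inverse of 2 mod 5 is 3 (since 2·3 = 6 = 1·5 + 1), so t ≡ 3·1 = 3 ≡ 3 (mod 5).
    Then x = 1111 + 1672·3 = 6127, valid modulo lcm(1672, 5) = 8360: x ≡ 6127 (mod 8360).
Verify against each original: 6127 mod 8 = 7, 6127 mod 19 = 9, 6127 mod 11 = 0, 6127 mod 5 = 2.

x ≡ 6127 (mod 8360).


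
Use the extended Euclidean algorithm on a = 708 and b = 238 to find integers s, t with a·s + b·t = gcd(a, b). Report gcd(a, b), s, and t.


Euclidean algorithm on (708, 238) — divide until remainder is 0:
  708 = 2 · 238 + 232
  238 = 1 · 232 + 6
  232 = 38 · 6 + 4
  6 = 1 · 4 + 2
  4 = 2 · 2 + 0
gcd(708, 238) = 2.
Track Bezout coefficients alongside the remainders: start with r₀ = 708 = a·1 + b·0 (s = 1, t = 0) and r₁ = 238 = a·0 + b·1 (s = 0, t = 1); each new remainder r_{k+1} = r_{k-1} − q_k·r_k inherits s_{k+1} = s_{k-1} − q_k·s_k, t_{k+1} = t_{k-1} − q_k·t_k, so r_k = a·s_k + b·t_k at every step:
  q = 2: r = 232, s = 1 − 2·0 = 1, t = 0 − 2·1 = -2  (check: 708·1 + 238·(-2) = 232)
  q = 1: r = 6, s = 0 − 1·1 = -1, t = 1 − 1·(-2) = 3  (check: 708·(-1) + 238·3 = 6)
  q = 38: r = 4, s = 1 − 38·(-1) = 39, t = -2 − 38·3 = -116  (check: 708·39 + 238·(-116) = 4)
  q = 1: r = 2, s = -1 − 1·39 = -40, t = 3 − 1·(-116) = 119  (check: 708·(-40) + 238·119 = 2)
The row with r = 2 (the gcd) gives the Bezout coefficients s = -40, t = 119.
Result: 708 · (-40) + 238 · (119) = 2.

gcd(708, 238) = 2; s = -40, t = 119 (check: 708·(-40) + 238·119 = 2).


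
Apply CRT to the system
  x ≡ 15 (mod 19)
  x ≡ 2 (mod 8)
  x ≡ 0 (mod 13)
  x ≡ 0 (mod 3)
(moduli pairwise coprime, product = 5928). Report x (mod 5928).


Product of moduli M = 19 · 8 · 13 · 3 = 5928.
Merge one congruence at a time:
  Start: x ≡ 15 (mod 19).
  Combine with x ≡ 2 (mod 8); new modulus lcm = 152.
    Write x = 15 + 19·t and substitute into x ≡ 2 (mod 8): 19·t ≡ 2 − 15 = -13 (mod 8).
    Reduce coefficients mod 8: 3·t ≡ 3 (mod 8).
    The inverse of 3 mod 8 is 3 (since 3·3 = 9 = 1·8 + 1), so t ≡ 3·3 = 9 ≡ 1 (mod 8).
    Then x = 15 + 19·1 = 34, valid modulo lcm(19, 8) = 152: x ≡ 34 (mod 152).
  Combine with x ≡ 0 (mod 13); new modulus lcm = 1976.
    Write x = 34 + 152·t and substitute into x ≡ 0 (mod 13): 152·t ≡ 0 − 34 = -34 (mod 13).
    Reduce coefficients mod 13: 9·t ≡ 5 (mod 13).
    The inverse of 9 mod 13 is 3 (since 9·3 = 27 = 2·13 + 1), so t ≡ 3·5 = 15 ≡ 2 (mod 13).
    Then x = 34 + 152·2 = 338, valid modulo lcm(152, 13) = 1976: x ≡ 338 (mod 1976).
  Combine with x ≡ 0 (mod 3); new modulus lcm = 5928.
    Write x = 338 + 1976·t and substitute into x ≡ 0 (mod 3): 1976·t ≡ 0 − 338 = -338 (mod 3).
    Reduce coefficients mod 3: 2·t ≡ 1 (mod 3).
    The inverse of 2 mod 3 is 2 (since 2·2 = 4 = 1·3 + 1), so t ≡ 2·1 = 2 ≡ 2 (mod 3).
    Then x = 338 + 1976·2 = 4290, valid modulo lcm(1976, 3) = 5928: x ≡ 4290 (mod 5928).
Verify against each original: 4290 mod 19 = 15, 4290 mod 8 = 2, 4290 mod 13 = 0, 4290 mod 3 = 0.

x ≡ 4290 (mod 5928).


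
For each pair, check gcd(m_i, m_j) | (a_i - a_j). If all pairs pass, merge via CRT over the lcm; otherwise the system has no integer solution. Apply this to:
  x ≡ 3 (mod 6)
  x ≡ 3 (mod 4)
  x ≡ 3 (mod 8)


Moduli 6, 4, 8 are not pairwise coprime, so CRT works modulo lcm(m_i) when all pairwise compatibility conditions hold.
Pairwise compatibility: gcd(m_i, m_j) must divide a_i - a_j for every pair.
Merge one congruence at a time:
  Start: x ≡ 3 (mod 6).
  Combine with x ≡ 3 (mod 4): gcd(6, 4) = 2; 3 - 3 = 0, which IS divisible by 2, so compatible.
    Write x = 3 + 6·t and substitute into x ≡ 3 (mod 4): 6·t ≡ 3 − 3 = 0 (mod 4).
    Divide the congruence (and modulus) by g = 2: 3·t ≡ 0 (mod 2).
    Reduce coefficients mod 2: 1·t ≡ 0 (mod 2).
    So t ≡ 0 (mod 2).
    Then x = 3 + 6·0 = 3, valid modulo lcm(6, 4) = 12: x ≡ 3 (mod 12).
  Combine with x ≡ 3 (mod 8): gcd(12, 8) = 4; 3 - 3 = 0, which IS divisible by 4, so compatible.
    Write x = 3 + 12·t and substitute into x ≡ 3 (mod 8): 12·t ≡ 3 − 3 = 0 (mod 8).
    Divide the congruence (and modulus) by g = 4: 3·t ≡ 0 (mod 2).
    Reduce coefficients mod 2: 1·t ≡ 0 (mod 2).
    So t ≡ 0 (mod 2).
    Then x = 3 + 12·0 = 3, valid modulo lcm(12, 8) = 24: x ≡ 3 (mod 24).
Verify: 3 mod 6 = 3, 3 mod 4 = 3, 3 mod 8 = 3.

x ≡ 3 (mod 24).


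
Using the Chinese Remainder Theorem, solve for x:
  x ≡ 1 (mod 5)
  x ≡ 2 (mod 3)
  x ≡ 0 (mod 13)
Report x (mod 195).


Moduli 5, 3, 13 are pairwise coprime; by CRT there is a unique solution modulo M = 5 · 3 · 13 = 195.
Solve pairwise, accumulating the modulus:
  Start with x ≡ 1 (mod 5).
  Combine with x ≡ 2 (mod 3): since gcd(5, 3) = 1, we get a unique residue mod 15.
    Write x = 1 + 5·t and substitute into x ≡ 2 (mod 3): 5·t ≡ 2 − 1 = 1 (mod 3).
    Reduce coefficients mod 3: 2·t ≡ 1 (mod 3).
    The inverse of 2 mod 3 is 2 (since 2·2 = 4 = 1·3 + 1), so t ≡ 2·1 = 2 ≡ 2 (mod 3).
    Then x = 1 + 5·2 = 11, valid modulo lcm(5, 3) = 15: x ≡ 11 (mod 15).
  Combine with x ≡ 0 (mod 13): since gcd(15, 13) = 1, we get a unique residue mod 195.
    Write x = 11 + 15·t and substitute into x ≡ 0 (mod 13): 15·t ≡ 0 − 11 = -11 (mod 13).
    Reduce coefficients mod 13: 2·t ≡ 2 (mod 13).
    The inverse of 2 mod 13 is 7 (since 2·7 = 14 = 1·13 + 1), so t ≡ 7·2 = 14 ≡ 1 (mod 13).
    Then x = 11 + 15·1 = 26, valid modulo lcm(15, 13) = 195: x ≡ 26 (mod 195).
Verify: 26 mod 5 = 1 ✓, 26 mod 3 = 2 ✓, 26 mod 13 = 0 ✓.

x ≡ 26 (mod 195).


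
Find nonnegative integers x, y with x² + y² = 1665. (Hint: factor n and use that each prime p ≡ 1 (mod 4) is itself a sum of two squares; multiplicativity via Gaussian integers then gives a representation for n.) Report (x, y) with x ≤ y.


Step 1: Factor n = 1665 = 3^2 · 5 · 37.
Step 2: Check the mod-4 condition on each prime factor: 3 ≡ 3 (mod 4), exponent 2 (must be even); 5 ≡ 1 (mod 4), exponent 1; 37 ≡ 1 (mod 4), exponent 1.
All primes ≡ 3 (mod 4) appear to even exponent (or don't appear), so by the two-squares theorem n IS expressible as a sum of two squares.
Step 3: Build a representation. Group n = k² · m with k = 3 and m = 5 · 37 = 185 (a product of primes ≡ 1 (mod 4)); a representation of m scales to one of n via (k·x)² + (k·y)² = k²(x² + y²). Each prime p ≡ 1 (mod 4) is itself a sum of two squares; find a² by testing p − a² for a perfect square:
  5: 5 − 1² = 4 = 2² ⇒ 5 = 1² + 2².
  37: 37 − 1² = 36 = 6² ⇒ 37 = 1² + 6².
  Combine using the Brahmagupta–Fibonacci identity (a² + b²)(c² + d²) = (ac − bd)² + (ad + bc)² = (ac + bd)² + (ad − bc)²:
  5 · 37 = 185: from (1² + 2²)(1² + 6²), take (1·1 − 2·6, 1·6 + 2·1) = (1 − 12, 6 + 2) = (-11, 8); dropping signs (only squares matter) gives (11, 8); check 11² + 8² = 121 + 64 = 185 ✓.
  Scale by k = 3: (3·11, 3·8) = (33, 24).
Step 4: Order so x ≤ y and verify: 24² + 33² = 576 + 1089 = 1665 = n. ✓

n = 1665 = 24² + 33² (one valid representation with x ≤ y).


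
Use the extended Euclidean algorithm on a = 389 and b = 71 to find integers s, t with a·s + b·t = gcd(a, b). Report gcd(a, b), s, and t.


Euclidean algorithm on (389, 71) — divide until remainder is 0:
  389 = 5 · 71 + 34
  71 = 2 · 34 + 3
  34 = 11 · 3 + 1
  3 = 3 · 1 + 0
gcd(389, 71) = 1.
Track Bezout coefficients alongside the remainders: start with r₀ = 389 = a·1 + b·0 (s = 1, t = 0) and r₁ = 71 = a·0 + b·1 (s = 0, t = 1); each new remainder r_{k+1} = r_{k-1} − q_k·r_k inherits s_{k+1} = s_{k-1} − q_k·s_k, t_{k+1} = t_{k-1} − q_k·t_k, so r_k = a·s_k + b·t_k at every step:
  q = 5: r = 34, s = 1 − 5·0 = 1, t = 0 − 5·1 = -5  (check: 389·1 + 71·(-5) = 34)
  q = 2: r = 3, s = 0 − 2·1 = -2, t = 1 − 2·(-5) = 11  (check: 389·(-2) + 71·11 = 3)
  q = 11: r = 1, s = 1 − 11·(-2) = 23, t = -5 − 11·11 = -126  (check: 389·23 + 71·(-126) = 1)
The row with r = 1 (the gcd) gives the Bezout coefficients s = 23, t = -126.
Result: 389 · (23) + 71 · (-126) = 1.

gcd(389, 71) = 1; s = 23, t = -126 (check: 389·23 + 71·(-126) = 1).


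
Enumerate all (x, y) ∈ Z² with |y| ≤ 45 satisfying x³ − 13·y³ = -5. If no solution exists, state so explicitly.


The equation is x³ - 13y³ = -5. For fixed y, x³ = 13·y³ − 5, so a solution requires the RHS to be a perfect cube.
Strategy: iterate y from -45 to 45, compute RHS = 13·y³ − 5, and check whether it is a (positive or negative) perfect cube.
Check small values of y:
  y = 0: RHS = -5 is not a perfect cube.
  y = 1: RHS = 8 = (2)³ ⇒ x = 2 works.
  y = -1: RHS = -18 is not a perfect cube.
  y = 2: RHS = 99 is not a perfect cube.
  y = -2: RHS = -109 is not a perfect cube.
  y = 3: RHS = 346 is not a perfect cube.
  y = -3: RHS = -356 is not a perfect cube.
Continuing the search up to |y| = 45 finds no further solutions beyond those listed.
Collected solutions: (2, 1).

Solutions (with |y| ≤ 45): (2, 1).


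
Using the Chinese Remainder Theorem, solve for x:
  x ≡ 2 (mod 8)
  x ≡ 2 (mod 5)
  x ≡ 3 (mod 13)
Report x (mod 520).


Moduli 8, 5, 13 are pairwise coprime; by CRT there is a unique solution modulo M = 8 · 5 · 13 = 520.
Solve pairwise, accumulating the modulus:
  Start with x ≡ 2 (mod 8).
  Combine with x ≡ 2 (mod 5): since gcd(8, 5) = 1, we get a unique residue mod 40.
    Write x = 2 + 8·t and substitute into x ≡ 2 (mod 5): 8·t ≡ 2 − 2 = 0 (mod 5).
    Reduce coefficients mod 5: 3·t ≡ 0 (mod 5).
    The inverse of 3 mod 5 is 2 (since 3·2 = 6 = 1·5 + 1), so t ≡ 2·0 = 0 ≡ 0 (mod 5).
    Then x = 2 + 8·0 = 2, valid modulo lcm(8, 5) = 40: x ≡ 2 (mod 40).
  Combine with x ≡ 3 (mod 13): since gcd(40, 13) = 1, we get a unique residue mod 520.
    Write x = 2 + 40·t and substitute into x ≡ 3 (mod 13): 40·t ≡ 3 − 2 = 1 (mod 13).
    Reduce coefficients mod 13: 1·t ≡ 1 (mod 13).
    So t ≡ 1 (mod 13).
    Then x = 2 + 40·1 = 42, valid modulo lcm(40, 13) = 520: x ≡ 42 (mod 520).
Verify: 42 mod 8 = 2 ✓, 42 mod 5 = 2 ✓, 42 mod 13 = 3 ✓.

x ≡ 42 (mod 520).


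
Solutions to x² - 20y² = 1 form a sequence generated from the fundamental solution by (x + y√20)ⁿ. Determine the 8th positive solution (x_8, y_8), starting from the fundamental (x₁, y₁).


Step 1: Find the fundamental solution (x₁, y₁) of x² - 20y² = 1.
  Expand √20 as a continued fraction. a₀ = ⌊√20⌋ = 4; iterate m_{k+1} = d_k·a_k − m_k, d_{k+1} = (20 − m_{k+1}²)/d_k, a_{k+1} = ⌊(a₀ + m_{k+1})/d_{k+1}⌋ (starting m₀ = 0, d₀ = 1), with convergents p_k = a_k·p_{k-1} + p_{k-2}, q_k = a_k·q_{k-1} + q_{k-2} (p₋₁ = 1, q₋₁ = 0):
  k = 0: a₀ = 4; p₀/q₀ = 4/1; p₀² − 20·q₀² = 16 − 20 = -4.
  k = 1: m = 4, d = 4, a = ⌊(4 + 4)/4⌋ = 2; p/q = (2·4 + 1)/(2·1 + 0) = 9/2; p² − 20·q² = 81 − 80 = 1.
  The first convergent with p² − 20·q² = 1 gives the fundamental solution (x₁, y₁) = (9, 2).
Step 2: Apply the recurrence (x_{n+1}, y_{n+1}) = (x₁x_n + 20y₁y_n, x₁y_n + y₁x_n) repeatedly.
  From (x_1, y_1) = (9, 2): x_2 = 9·9 + 20·2·2 = 161; y_2 = 9·2 + 2·9 = 36.
  From (x_2, y_2) = (161, 36): x_3 = 9·161 + 20·2·36 = 2889; y_3 = 9·36 + 2·161 = 646.
  From (x_3, y_3) = (2889, 646): x_4 = 9·2889 + 20·2·646 = 51841; y_4 = 9·646 + 2·2889 = 11592.
  From (x_4, y_4) = (51841, 11592): x_5 = 9·51841 + 20·2·11592 = 930249; y_5 = 9·11592 + 2·51841 = 208010.
  From (x_5, y_5) = (930249, 208010): x_6 = 9·930249 + 20·2·208010 = 16692641; y_6 = 9·208010 + 2·930249 = 3732588.
  From (x_6, y_6) = (16692641, 3732588): x_7 = 9·16692641 + 20·2·3732588 = 299537289; y_7 = 9·3732588 + 2·16692641 = 66978574.
  From (x_7, y_7) = (299537289, 66978574): x_8 = 9·299537289 + 20·2·66978574 = 5374978561; y_8 = 9·66978574 + 2·299537289 = 1201881744.
Step 3: Verify x_8² - 20·y_8² = 28890394531209630721 - 28890394531209630720 = 1 (should be 1). ✓

(x_1, y_1) = (9, 2); (x_8, y_8) = (5374978561, 1201881744).


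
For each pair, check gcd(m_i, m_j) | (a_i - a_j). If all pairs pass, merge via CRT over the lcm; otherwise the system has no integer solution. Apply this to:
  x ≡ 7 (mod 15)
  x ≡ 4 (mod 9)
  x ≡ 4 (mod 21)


Moduli 15, 9, 21 are not pairwise coprime, so CRT works modulo lcm(m_i) when all pairwise compatibility conditions hold.
Pairwise compatibility: gcd(m_i, m_j) must divide a_i - a_j for every pair.
Merge one congruence at a time:
  Start: x ≡ 7 (mod 15).
  Combine with x ≡ 4 (mod 9): gcd(15, 9) = 3; 4 - 7 = -3, which IS divisible by 3, so compatible.
    Write x = 7 + 15·t and substitute into x ≡ 4 (mod 9): 15·t ≡ 4 − 7 = -3 (mod 9).
    Divide the congruence (and modulus) by g = 3: 5·t ≡ -1 (mod 3).
    Reduce coefficients mod 3: 2·t ≡ 2 (mod 3).
    The inverse of 2 mod 3 is 2 (since 2·2 = 4 = 1·3 + 1), so t ≡ 2·2 = 4 ≡ 1 (mod 3).
    Then x = 7 + 15·1 = 22, valid modulo lcm(15, 9) = 45: x ≡ 22 (mod 45).
  Combine with x ≡ 4 (mod 21): gcd(45, 21) = 3; 4 - 22 = -18, which IS divisible by 3, so compatible.
    Write x = 22 + 45·t and substitute into x ≡ 4 (mod 21): 45·t ≡ 4 − 22 = -18 (mod 21).
    Divide the congruence (and modulus) by g = 3: 15·t ≡ -6 (mod 7).
    Reduce coefficients mod 7: 1·t ≡ 1 (mod 7).
    So t ≡ 1 (mod 7).
    Then x = 22 + 45·1 = 67, valid modulo lcm(45, 21) = 315: x ≡ 67 (mod 315).
Verify: 67 mod 15 = 7, 67 mod 9 = 4, 67 mod 21 = 4.

x ≡ 67 (mod 315).


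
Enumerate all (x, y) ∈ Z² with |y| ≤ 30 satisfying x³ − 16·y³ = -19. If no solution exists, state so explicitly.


The equation is x³ - 16y³ = -19. For fixed y, x³ = 16·y³ − 19, so a solution requires the RHS to be a perfect cube.
Strategy: iterate y from -30 to 30, compute RHS = 16·y³ − 19, and check whether it is a (positive or negative) perfect cube.
Check small values of y:
  y = 0: RHS = -19 is not a perfect cube.
  y = 1: RHS = -3 is not a perfect cube.
  y = -1: RHS = -35 is not a perfect cube.
  y = 2: RHS = 109 is not a perfect cube.
  y = -2: RHS = -147 is not a perfect cube.
  y = 3: RHS = 413 is not a perfect cube.
  y = -3: RHS = -451 is not a perfect cube.
Continuing the search up to |y| = 30 finds no solutions either.
No (x, y) in the scanned range satisfies the equation.

No integer solutions with |y| ≤ 30.


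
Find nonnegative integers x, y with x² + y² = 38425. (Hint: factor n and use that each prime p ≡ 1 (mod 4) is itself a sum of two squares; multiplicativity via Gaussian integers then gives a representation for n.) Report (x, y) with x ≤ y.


Step 1: Factor n = 38425 = 5^2 · 29 · 53.
Step 2: Check the mod-4 condition on each prime factor: 5 ≡ 1 (mod 4), exponent 2; 29 ≡ 1 (mod 4), exponent 1; 53 ≡ 1 (mod 4), exponent 1.
All primes ≡ 3 (mod 4) appear to even exponent (or don't appear), so by the two-squares theorem n IS expressible as a sum of two squares.
Step 3: Build a representation. Group n = k² · m with k = 5 and m = 29 · 53 = 1537 (a product of primes ≡ 1 (mod 4)); a representation of m scales to one of n via (k·x)² + (k·y)² = k²(x² + y²). Each prime p ≡ 1 (mod 4) is itself a sum of two squares; find a² by testing p − a² for a perfect square:
  29: 29 − 1² = 28, 29 − 2² = 25 = 5² ⇒ 29 = 2² + 5².
  53: 53 − 1² = 52, 53 − 2² = 49 = 7² ⇒ 53 = 2² + 7².
  Combine using the Brahmagupta–Fibonacci identity (a² + b²)(c² + d²) = (ac − bd)² + (ad + bc)² = (ac + bd)² + (ad − bc)²:
  29 · 53 = 1537: from (2² + 5²)(2² + 7²), take (2·2 − 5·7, 2·7 + 5·2) = (4 − 35, 14 + 10) = (-31, 24); dropping signs (only squares matter) gives (31, 24); check 31² + 24² = 961 + 576 = 1537 ✓.
  Scale by k = 5: (5·31, 5·24) = (155, 120).
Step 4: Order so x ≤ y and verify: 120² + 155² = 14400 + 24025 = 38425 = n. ✓

n = 38425 = 120² + 155² (one valid representation with x ≤ y).


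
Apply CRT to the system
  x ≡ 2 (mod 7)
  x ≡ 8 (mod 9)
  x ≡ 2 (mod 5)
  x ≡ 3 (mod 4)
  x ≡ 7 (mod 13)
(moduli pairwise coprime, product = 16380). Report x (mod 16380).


Product of moduli M = 7 · 9 · 5 · 4 · 13 = 16380.
Merge one congruence at a time:
  Start: x ≡ 2 (mod 7).
  Combine with x ≡ 8 (mod 9); new modulus lcm = 63.
    Write x = 2 + 7·t and substitute into x ≡ 8 (mod 9): 7·t ≡ 8 − 2 = 6 (mod 9).
    The inverse of 7 mod 9 is 4 (since 7·4 = 28 = 3·9 + 1), so t ≡ 4·6 = 24 ≡ 6 (mod 9).
    Then x = 2 + 7·6 = 44, valid modulo lcm(7, 9) = 63: x ≡ 44 (mod 63).
  Combine with x ≡ 2 (mod 5); new modulus lcm = 315.
    Write x = 44 + 63·t and substitute into x ≡ 2 (mod 5): 63·t ≡ 2 − 44 = -42 (mod 5).
    Reduce coefficients mod 5: 3·t ≡ 3 (mod 5).
    The inverse of 3 mod 5 is 2 (since 3·2 = 6 = 1·5 + 1), so t ≡ 2·3 = 6 ≡ 1 (mod 5).
    Then x = 44 + 63·1 = 107, valid modulo lcm(63, 5) = 315: x ≡ 107 (mod 315).
  Combine with x ≡ 3 (mod 4); new modulus lcm = 1260.
    Write x = 107 + 315·t and substitute into x ≡ 3 (mod 4): 315·t ≡ 3 − 107 = -104 (mod 4).
    Reduce coefficients mod 4: 3·t ≡ 0 (mod 4).
    The inverse of 3 mod 4 is 3 (since 3·3 = 9 = 2·4 + 1), so t ≡ 3·0 = 0 ≡ 0 (mod 4).
    Then x = 107 + 315·0 = 107, valid modulo lcm(315, 4) = 1260: x ≡ 107 (mod 1260).
  Combine with x ≡ 7 (mod 13); new modulus lcm = 16380.
    Write x = 107 + 1260·t and substitute into x ≡ 7 (mod 13): 1260·t ≡ 7 − 107 = -100 (mod 13).
    Reduce coefficients mod 13: 12·t ≡ 4 (mod 13).
    The inverse of 12 mod 13 is 12 (since 12·12 = 144 = 11·13 + 1), so t ≡ 12·4 = 48 ≡ 9 (mod 13).
    Then x = 107 + 1260·9 = 11447, valid modulo lcm(1260, 13) = 16380: x ≡ 11447 (mod 16380).
Verify against each original: 11447 mod 7 = 2, 11447 mod 9 = 8, 11447 mod 5 = 2, 11447 mod 4 = 3, 11447 mod 13 = 7.

x ≡ 11447 (mod 16380).


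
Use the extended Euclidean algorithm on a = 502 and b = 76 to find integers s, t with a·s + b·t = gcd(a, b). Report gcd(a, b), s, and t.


Euclidean algorithm on (502, 76) — divide until remainder is 0:
  502 = 6 · 76 + 46
  76 = 1 · 46 + 30
  46 = 1 · 30 + 16
  30 = 1 · 16 + 14
  16 = 1 · 14 + 2
  14 = 7 · 2 + 0
gcd(502, 76) = 2.
Track Bezout coefficients alongside the remainders: start with r₀ = 502 = a·1 + b·0 (s = 1, t = 0) and r₁ = 76 = a·0 + b·1 (s = 0, t = 1); each new remainder r_{k+1} = r_{k-1} − q_k·r_k inherits s_{k+1} = s_{k-1} − q_k·s_k, t_{k+1} = t_{k-1} − q_k·t_k, so r_k = a·s_k + b·t_k at every step:
  q = 6: r = 46, s = 1 − 6·0 = 1, t = 0 − 6·1 = -6  (check: 502·1 + 76·(-6) = 46)
  q = 1: r = 30, s = 0 − 1·1 = -1, t = 1 − 1·(-6) = 7  (check: 502·(-1) + 76·7 = 30)
  q = 1: r = 16, s = 1 − 1·(-1) = 2, t = -6 − 1·7 = -13  (check: 502·2 + 76·(-13) = 16)
  q = 1: r = 14, s = -1 − 1·2 = -3, t = 7 − 1·(-13) = 20  (check: 502·(-3) + 76·20 = 14)
  q = 1: r = 2, s = 2 − 1·(-3) = 5, t = -13 − 1·20 = -33  (check: 502·5 + 76·(-33) = 2)
The row with r = 2 (the gcd) gives the Bezout coefficients s = 5, t = -33.
Result: 502 · (5) + 76 · (-33) = 2.

gcd(502, 76) = 2; s = 5, t = -33 (check: 502·5 + 76·(-33) = 2).


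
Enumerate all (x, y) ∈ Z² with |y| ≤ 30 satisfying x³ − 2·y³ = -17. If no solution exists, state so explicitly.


The equation is x³ - 2y³ = -17. For fixed y, x³ = 2·y³ − 17, so a solution requires the RHS to be a perfect cube.
Strategy: iterate y from -30 to 30, compute RHS = 2·y³ − 17, and check whether it is a (positive or negative) perfect cube.
Check small values of y:
  y = 0: RHS = -17 is not a perfect cube.
  y = 1: RHS = -15 is not a perfect cube.
  y = -1: RHS = -19 is not a perfect cube.
  y = 2: RHS = -1 = (-1)³ ⇒ x = -1 works.
  y = -2: RHS = -33 is not a perfect cube.
  y = 3: RHS = 37 is not a perfect cube.
  y = -3: RHS = -71 is not a perfect cube.
Continuing the search up to |y| = 30 finds no further solutions beyond those listed.
Collected solutions: (-1, 2).

Solutions (with |y| ≤ 30): (-1, 2).


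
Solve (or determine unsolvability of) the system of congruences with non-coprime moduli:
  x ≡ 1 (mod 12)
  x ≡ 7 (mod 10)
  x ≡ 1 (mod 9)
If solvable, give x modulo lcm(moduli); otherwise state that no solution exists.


Moduli 12, 10, 9 are not pairwise coprime, so CRT works modulo lcm(m_i) when all pairwise compatibility conditions hold.
Pairwise compatibility: gcd(m_i, m_j) must divide a_i - a_j for every pair.
Merge one congruence at a time:
  Start: x ≡ 1 (mod 12).
  Combine with x ≡ 7 (mod 10): gcd(12, 10) = 2; 7 - 1 = 6, which IS divisible by 2, so compatible.
    Write x = 1 + 12·t and substitute into x ≡ 7 (mod 10): 12·t ≡ 7 − 1 = 6 (mod 10).
    Divide the congruence (and modulus) by g = 2: 6·t ≡ 3 (mod 5).
    Reduce coefficients mod 5: 1·t ≡ 3 (mod 5).
    So t ≡ 3 (mod 5).
    Then x = 1 + 12·3 = 37, valid modulo lcm(12, 10) = 60: x ≡ 37 (mod 60).
  Combine with x ≡ 1 (mod 9): gcd(60, 9) = 3; 1 - 37 = -36, which IS divisible by 3, so compatible.
    Write x = 37 + 60·t and substitute into x ≡ 1 (mod 9): 60·t ≡ 1 − 37 = -36 (mod 9).
    Divide the congruence (and modulus) by g = 3: 20·t ≡ -12 (mod 3).
    Reduce coefficients mod 3: 2·t ≡ 0 (mod 3).
    The inverse of 2 mod 3 is 2 (since 2·2 = 4 = 1·3 + 1), so t ≡ 2·0 = 0 ≡ 0 (mod 3).
    Then x = 37 + 60·0 = 37, valid modulo lcm(60, 9) = 180: x ≡ 37 (mod 180).
Verify: 37 mod 12 = 1, 37 mod 10 = 7, 37 mod 9 = 1.

x ≡ 37 (mod 180).
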